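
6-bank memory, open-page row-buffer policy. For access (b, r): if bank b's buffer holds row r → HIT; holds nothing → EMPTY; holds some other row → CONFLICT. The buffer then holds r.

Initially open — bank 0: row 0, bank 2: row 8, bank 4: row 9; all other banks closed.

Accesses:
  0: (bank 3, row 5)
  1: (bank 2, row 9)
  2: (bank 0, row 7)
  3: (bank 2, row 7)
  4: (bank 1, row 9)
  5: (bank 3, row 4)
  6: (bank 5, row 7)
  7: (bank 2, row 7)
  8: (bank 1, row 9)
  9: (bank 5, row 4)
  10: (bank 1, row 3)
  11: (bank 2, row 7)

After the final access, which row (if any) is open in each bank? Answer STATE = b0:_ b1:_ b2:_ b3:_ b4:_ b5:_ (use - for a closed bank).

STATE = b0:7 b1:3 b2:7 b3:4 b4:9 b5:4

step 0: bank3 None->5 [EMPTY]
step 1: bank2 8->9 [CONFLICT]
step 2: bank0 0->7 [CONFLICT]
step 3: bank2 9->7 [CONFLICT]
step 4: bank1 None->9 [EMPTY]
step 5: bank3 5->4 [CONFLICT]
step 6: bank5 None->7 [EMPTY]
step 7: bank2 7->7 [HIT]
step 8: bank1 9->9 [HIT]
step 9: bank5 7->4 [CONFLICT]
step 10: bank1 9->3 [CONFLICT]
step 11: bank2 7->7 [HIT]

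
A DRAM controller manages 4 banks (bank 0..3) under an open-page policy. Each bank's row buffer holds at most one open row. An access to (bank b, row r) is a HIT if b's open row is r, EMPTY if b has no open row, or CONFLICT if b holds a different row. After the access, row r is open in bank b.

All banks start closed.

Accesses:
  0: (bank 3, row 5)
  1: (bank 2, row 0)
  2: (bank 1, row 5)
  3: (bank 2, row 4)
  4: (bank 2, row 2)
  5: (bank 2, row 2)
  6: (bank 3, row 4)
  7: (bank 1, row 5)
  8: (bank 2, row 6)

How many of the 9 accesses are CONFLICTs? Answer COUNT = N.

  [0] b3 r5: no row ⇒ E
  [1] b2 r0: no row ⇒ E
  [2] b1 r5: no row ⇒ E
  [3] b2 r4: had r0 ⇒ C
  [4] b2 r2: had r4 ⇒ C
  [5] b2 r2: had r2 ⇒ H
  [6] b3 r4: had r5 ⇒ C
  [7] b1 r5: had r5 ⇒ H
  [8] b2 r6: had r2 ⇒ C

COUNT = 4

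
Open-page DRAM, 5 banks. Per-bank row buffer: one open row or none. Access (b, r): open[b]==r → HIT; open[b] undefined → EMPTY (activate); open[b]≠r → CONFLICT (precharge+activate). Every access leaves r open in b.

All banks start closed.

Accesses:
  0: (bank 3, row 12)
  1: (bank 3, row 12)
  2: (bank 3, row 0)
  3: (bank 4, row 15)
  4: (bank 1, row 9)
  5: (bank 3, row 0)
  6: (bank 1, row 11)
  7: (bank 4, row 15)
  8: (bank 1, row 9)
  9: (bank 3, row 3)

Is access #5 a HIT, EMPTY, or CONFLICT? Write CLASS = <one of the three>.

CLASS = HIT

#0 (3,12) E
#1 (3,12) H  (was 12)
#2 (3,0) C  (was 12)
#3 (4,15) E
#4 (1,9) E
#5 (3,0) H  (was 0)
#6 (1,11) C  (was 9)
#7 (4,15) H  (was 15)
#8 (1,9) C  (was 11)
#9 (3,3) C  (was 0)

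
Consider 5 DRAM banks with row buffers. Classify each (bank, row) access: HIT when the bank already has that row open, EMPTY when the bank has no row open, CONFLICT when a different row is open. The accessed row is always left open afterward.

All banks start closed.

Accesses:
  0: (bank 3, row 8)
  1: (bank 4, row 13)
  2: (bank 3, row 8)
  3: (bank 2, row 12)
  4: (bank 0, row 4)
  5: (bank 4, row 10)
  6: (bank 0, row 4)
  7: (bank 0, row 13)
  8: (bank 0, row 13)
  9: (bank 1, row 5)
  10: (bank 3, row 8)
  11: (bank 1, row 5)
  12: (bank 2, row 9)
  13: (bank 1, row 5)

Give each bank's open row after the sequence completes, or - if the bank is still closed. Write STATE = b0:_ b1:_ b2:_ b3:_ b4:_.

STATE = b0:13 b1:5 b2:9 b3:8 b4:10

0: bank 3 row 8 — prev None → EMPTY
1: bank 4 row 13 — prev None → EMPTY
2: bank 3 row 8 — prev 8 → HIT
3: bank 2 row 12 — prev None → EMPTY
4: bank 0 row 4 — prev None → EMPTY
5: bank 4 row 10 — prev 13 → CONFLICT
6: bank 0 row 4 — prev 4 → HIT
7: bank 0 row 13 — prev 4 → CONFLICT
8: bank 0 row 13 — prev 13 → HIT
9: bank 1 row 5 — prev None → EMPTY
10: bank 3 row 8 — prev 8 → HIT
11: bank 1 row 5 — prev 5 → HIT
12: bank 2 row 9 — prev 12 → CONFLICT
13: bank 1 row 5 — prev 5 → HIT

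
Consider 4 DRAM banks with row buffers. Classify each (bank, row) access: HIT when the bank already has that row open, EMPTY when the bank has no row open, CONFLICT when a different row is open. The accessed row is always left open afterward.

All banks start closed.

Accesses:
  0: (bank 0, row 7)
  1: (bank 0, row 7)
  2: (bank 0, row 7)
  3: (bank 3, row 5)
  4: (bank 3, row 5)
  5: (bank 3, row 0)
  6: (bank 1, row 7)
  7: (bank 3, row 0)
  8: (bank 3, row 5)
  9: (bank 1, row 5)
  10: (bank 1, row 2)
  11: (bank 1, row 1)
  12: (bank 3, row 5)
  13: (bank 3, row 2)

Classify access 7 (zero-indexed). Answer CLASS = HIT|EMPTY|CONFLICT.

CLASS = HIT

0: bank 0 row 7 — prev None → EMPTY
1: bank 0 row 7 — prev 7 → HIT
2: bank 0 row 7 — prev 7 → HIT
3: bank 3 row 5 — prev None → EMPTY
4: bank 3 row 5 — prev 5 → HIT
5: bank 3 row 0 — prev 5 → CONFLICT
6: bank 1 row 7 — prev None → EMPTY
7: bank 3 row 0 — prev 0 → HIT
8: bank 3 row 5 — prev 0 → CONFLICT
9: bank 1 row 5 — prev 7 → CONFLICT
10: bank 1 row 2 — prev 5 → CONFLICT
11: bank 1 row 1 — prev 2 → CONFLICT
12: bank 3 row 5 — prev 5 → HIT
13: bank 3 row 2 — prev 5 → CONFLICT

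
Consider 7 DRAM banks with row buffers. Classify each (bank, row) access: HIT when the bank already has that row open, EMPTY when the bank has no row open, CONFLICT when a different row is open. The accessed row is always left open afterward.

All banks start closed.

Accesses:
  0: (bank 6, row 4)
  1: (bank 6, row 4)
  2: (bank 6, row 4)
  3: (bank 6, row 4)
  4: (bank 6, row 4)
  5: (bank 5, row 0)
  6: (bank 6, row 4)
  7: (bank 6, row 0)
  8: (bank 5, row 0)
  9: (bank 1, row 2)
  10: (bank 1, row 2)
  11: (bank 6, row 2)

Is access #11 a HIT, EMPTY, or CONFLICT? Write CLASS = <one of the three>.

CLASS = CONFLICT

#0 (6,4) E
#1 (6,4) H  (was 4)
#2 (6,4) H  (was 4)
#3 (6,4) H  (was 4)
#4 (6,4) H  (was 4)
#5 (5,0) E
#6 (6,4) H  (was 4)
#7 (6,0) C  (was 4)
#8 (5,0) H  (was 0)
#9 (1,2) E
#10 (1,2) H  (was 2)
#11 (6,2) C  (was 0)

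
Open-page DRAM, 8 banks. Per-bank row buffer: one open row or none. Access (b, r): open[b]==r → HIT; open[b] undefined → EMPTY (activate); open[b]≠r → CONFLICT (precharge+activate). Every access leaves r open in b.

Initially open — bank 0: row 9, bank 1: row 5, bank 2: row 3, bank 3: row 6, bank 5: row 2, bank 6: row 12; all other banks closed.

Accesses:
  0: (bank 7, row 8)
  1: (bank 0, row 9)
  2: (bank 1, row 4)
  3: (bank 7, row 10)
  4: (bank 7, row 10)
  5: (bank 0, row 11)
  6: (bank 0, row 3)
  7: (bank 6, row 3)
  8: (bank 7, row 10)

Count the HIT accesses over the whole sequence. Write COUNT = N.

COUNT = 3

0: bank 7 row 8 — prev None → EMPTY
1: bank 0 row 9 — prev 9 → HIT
2: bank 1 row 4 — prev 5 → CONFLICT
3: bank 7 row 10 — prev 8 → CONFLICT
4: bank 7 row 10 — prev 10 → HIT
5: bank 0 row 11 — prev 9 → CONFLICT
6: bank 0 row 3 — prev 11 → CONFLICT
7: bank 6 row 3 — prev 12 → CONFLICT
8: bank 7 row 10 — prev 10 → HIT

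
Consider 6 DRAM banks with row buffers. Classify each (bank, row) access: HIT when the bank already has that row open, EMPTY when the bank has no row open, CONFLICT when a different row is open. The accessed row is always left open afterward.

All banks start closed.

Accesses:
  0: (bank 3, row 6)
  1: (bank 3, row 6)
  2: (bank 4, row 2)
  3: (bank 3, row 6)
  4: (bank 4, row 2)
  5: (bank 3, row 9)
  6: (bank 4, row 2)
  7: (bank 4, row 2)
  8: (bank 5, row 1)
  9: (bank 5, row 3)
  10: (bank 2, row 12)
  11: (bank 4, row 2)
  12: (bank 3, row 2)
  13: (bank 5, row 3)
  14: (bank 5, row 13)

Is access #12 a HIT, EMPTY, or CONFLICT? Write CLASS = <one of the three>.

CLASS = CONFLICT

  [0] b3 r6: no row ⇒ E
  [1] b3 r6: had r6 ⇒ H
  [2] b4 r2: no row ⇒ E
  [3] b3 r6: had r6 ⇒ H
  [4] b4 r2: had r2 ⇒ H
  [5] b3 r9: had r6 ⇒ C
  [6] b4 r2: had r2 ⇒ H
  [7] b4 r2: had r2 ⇒ H
  [8] b5 r1: no row ⇒ E
  [9] b5 r3: had r1 ⇒ C
  [10] b2 r12: no row ⇒ E
  [11] b4 r2: had r2 ⇒ H
  [12] b3 r2: had r9 ⇒ C
  [13] b5 r3: had r3 ⇒ H
  [14] b5 r13: had r3 ⇒ C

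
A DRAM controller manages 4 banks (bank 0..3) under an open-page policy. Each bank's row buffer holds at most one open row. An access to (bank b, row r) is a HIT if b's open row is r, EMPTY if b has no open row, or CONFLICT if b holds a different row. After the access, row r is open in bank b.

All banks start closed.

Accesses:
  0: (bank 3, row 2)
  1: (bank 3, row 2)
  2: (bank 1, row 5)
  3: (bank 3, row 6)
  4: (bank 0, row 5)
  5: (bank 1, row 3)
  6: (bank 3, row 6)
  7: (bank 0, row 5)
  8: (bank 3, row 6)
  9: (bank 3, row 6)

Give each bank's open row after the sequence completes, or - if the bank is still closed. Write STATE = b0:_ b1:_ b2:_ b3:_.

STATE = b0:5 b1:3 b2:- b3:6

0: bank 3 row 2 — prev None → EMPTY
1: bank 3 row 2 — prev 2 → HIT
2: bank 1 row 5 — prev None → EMPTY
3: bank 3 row 6 — prev 2 → CONFLICT
4: bank 0 row 5 — prev None → EMPTY
5: bank 1 row 3 — prev 5 → CONFLICT
6: bank 3 row 6 — prev 6 → HIT
7: bank 0 row 5 — prev 5 → HIT
8: bank 3 row 6 — prev 6 → HIT
9: bank 3 row 6 — prev 6 → HIT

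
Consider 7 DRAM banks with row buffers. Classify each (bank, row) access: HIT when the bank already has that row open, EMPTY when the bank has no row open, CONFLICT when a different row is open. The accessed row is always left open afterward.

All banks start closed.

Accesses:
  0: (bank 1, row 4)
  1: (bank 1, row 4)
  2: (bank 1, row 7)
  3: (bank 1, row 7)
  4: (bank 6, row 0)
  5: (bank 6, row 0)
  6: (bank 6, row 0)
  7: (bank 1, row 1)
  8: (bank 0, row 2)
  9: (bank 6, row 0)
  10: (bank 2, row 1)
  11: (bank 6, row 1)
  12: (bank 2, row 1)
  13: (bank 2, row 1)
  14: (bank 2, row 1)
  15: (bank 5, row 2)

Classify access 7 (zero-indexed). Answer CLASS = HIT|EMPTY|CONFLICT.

  [0] b1 r4: no row ⇒ E
  [1] b1 r4: had r4 ⇒ H
  [2] b1 r7: had r4 ⇒ C
  [3] b1 r7: had r7 ⇒ H
  [4] b6 r0: no row ⇒ E
  [5] b6 r0: had r0 ⇒ H
  [6] b6 r0: had r0 ⇒ H
  [7] b1 r1: had r7 ⇒ C
  [8] b0 r2: no row ⇒ E
  [9] b6 r0: had r0 ⇒ H
  [10] b2 r1: no row ⇒ E
  [11] b6 r1: had r0 ⇒ C
  [12] b2 r1: had r1 ⇒ H
  [13] b2 r1: had r1 ⇒ H
  [14] b2 r1: had r1 ⇒ H
  [15] b5 r2: no row ⇒ E

CLASS = CONFLICT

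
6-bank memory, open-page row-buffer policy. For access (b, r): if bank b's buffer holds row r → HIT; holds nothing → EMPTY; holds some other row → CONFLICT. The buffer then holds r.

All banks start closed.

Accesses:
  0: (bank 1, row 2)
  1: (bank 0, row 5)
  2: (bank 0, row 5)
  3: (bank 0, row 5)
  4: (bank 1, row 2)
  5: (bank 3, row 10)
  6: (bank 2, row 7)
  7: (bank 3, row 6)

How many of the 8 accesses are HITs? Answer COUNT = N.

COUNT = 3

  [0] b1 r2: no row ⇒ E
  [1] b0 r5: no row ⇒ E
  [2] b0 r5: had r5 ⇒ H
  [3] b0 r5: had r5 ⇒ H
  [4] b1 r2: had r2 ⇒ H
  [5] b3 r10: no row ⇒ E
  [6] b2 r7: no row ⇒ E
  [7] b3 r6: had r10 ⇒ C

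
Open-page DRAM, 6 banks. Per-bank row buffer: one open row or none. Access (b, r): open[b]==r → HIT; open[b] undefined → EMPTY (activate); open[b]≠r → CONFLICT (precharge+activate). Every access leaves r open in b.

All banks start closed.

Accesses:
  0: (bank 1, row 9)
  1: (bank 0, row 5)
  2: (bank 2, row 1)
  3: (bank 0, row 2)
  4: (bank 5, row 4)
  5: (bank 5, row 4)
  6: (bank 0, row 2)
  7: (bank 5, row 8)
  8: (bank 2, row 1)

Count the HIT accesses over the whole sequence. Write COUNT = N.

COUNT = 3

  [0] b1 r9: no row ⇒ E
  [1] b0 r5: no row ⇒ E
  [2] b2 r1: no row ⇒ E
  [3] b0 r2: had r5 ⇒ C
  [4] b5 r4: no row ⇒ E
  [5] b5 r4: had r4 ⇒ H
  [6] b0 r2: had r2 ⇒ H
  [7] b5 r8: had r4 ⇒ C
  [8] b2 r1: had r1 ⇒ H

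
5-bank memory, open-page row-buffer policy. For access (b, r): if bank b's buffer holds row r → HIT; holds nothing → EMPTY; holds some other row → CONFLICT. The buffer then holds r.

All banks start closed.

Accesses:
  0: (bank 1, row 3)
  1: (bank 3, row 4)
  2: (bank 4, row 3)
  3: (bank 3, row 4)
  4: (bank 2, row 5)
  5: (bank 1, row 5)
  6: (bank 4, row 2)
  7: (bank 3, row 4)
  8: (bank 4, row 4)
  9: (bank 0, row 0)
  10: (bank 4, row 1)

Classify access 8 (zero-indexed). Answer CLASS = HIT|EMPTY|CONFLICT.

CLASS = CONFLICT

step 0: bank1 None->3 [EMPTY]
step 1: bank3 None->4 [EMPTY]
step 2: bank4 None->3 [EMPTY]
step 3: bank3 4->4 [HIT]
step 4: bank2 None->5 [EMPTY]
step 5: bank1 3->5 [CONFLICT]
step 6: bank4 3->2 [CONFLICT]
step 7: bank3 4->4 [HIT]
step 8: bank4 2->4 [CONFLICT]
step 9: bank0 None->0 [EMPTY]
step 10: bank4 4->1 [CONFLICT]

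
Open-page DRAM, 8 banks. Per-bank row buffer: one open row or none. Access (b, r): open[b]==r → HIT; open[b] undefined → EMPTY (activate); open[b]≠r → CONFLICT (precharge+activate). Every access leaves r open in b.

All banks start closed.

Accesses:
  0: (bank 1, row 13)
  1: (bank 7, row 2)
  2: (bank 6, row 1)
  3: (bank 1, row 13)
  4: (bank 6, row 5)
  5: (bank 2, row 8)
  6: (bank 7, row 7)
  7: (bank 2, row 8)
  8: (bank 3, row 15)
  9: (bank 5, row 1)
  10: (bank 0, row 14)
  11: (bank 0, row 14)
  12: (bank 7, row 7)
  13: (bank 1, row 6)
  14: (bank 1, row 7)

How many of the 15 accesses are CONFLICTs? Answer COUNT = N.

0: bank 1 row 13 — prev None → EMPTY
1: bank 7 row 2 — prev None → EMPTY
2: bank 6 row 1 — prev None → EMPTY
3: bank 1 row 13 — prev 13 → HIT
4: bank 6 row 5 — prev 1 → CONFLICT
5: bank 2 row 8 — prev None → EMPTY
6: bank 7 row 7 — prev 2 → CONFLICT
7: bank 2 row 8 — prev 8 → HIT
8: bank 3 row 15 — prev None → EMPTY
9: bank 5 row 1 — prev None → EMPTY
10: bank 0 row 14 — prev None → EMPTY
11: bank 0 row 14 — prev 14 → HIT
12: bank 7 row 7 — prev 7 → HIT
13: bank 1 row 6 — prev 13 → CONFLICT
14: bank 1 row 7 — prev 6 → CONFLICT

COUNT = 4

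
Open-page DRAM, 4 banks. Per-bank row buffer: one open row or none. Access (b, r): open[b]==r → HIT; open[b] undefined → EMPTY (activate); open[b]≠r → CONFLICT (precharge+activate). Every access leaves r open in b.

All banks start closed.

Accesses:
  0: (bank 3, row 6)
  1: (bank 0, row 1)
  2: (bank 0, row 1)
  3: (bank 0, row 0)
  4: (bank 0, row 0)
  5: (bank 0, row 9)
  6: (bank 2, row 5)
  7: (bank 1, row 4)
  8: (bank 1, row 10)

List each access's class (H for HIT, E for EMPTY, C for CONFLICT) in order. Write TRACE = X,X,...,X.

TRACE = E,E,H,C,H,C,E,E,C

0: bank 3 row 6 — prev None → EMPTY
1: bank 0 row 1 — prev None → EMPTY
2: bank 0 row 1 — prev 1 → HIT
3: bank 0 row 0 — prev 1 → CONFLICT
4: bank 0 row 0 — prev 0 → HIT
5: bank 0 row 9 — prev 0 → CONFLICT
6: bank 2 row 5 — prev None → EMPTY
7: bank 1 row 4 — prev None → EMPTY
8: bank 1 row 10 — prev 4 → CONFLICT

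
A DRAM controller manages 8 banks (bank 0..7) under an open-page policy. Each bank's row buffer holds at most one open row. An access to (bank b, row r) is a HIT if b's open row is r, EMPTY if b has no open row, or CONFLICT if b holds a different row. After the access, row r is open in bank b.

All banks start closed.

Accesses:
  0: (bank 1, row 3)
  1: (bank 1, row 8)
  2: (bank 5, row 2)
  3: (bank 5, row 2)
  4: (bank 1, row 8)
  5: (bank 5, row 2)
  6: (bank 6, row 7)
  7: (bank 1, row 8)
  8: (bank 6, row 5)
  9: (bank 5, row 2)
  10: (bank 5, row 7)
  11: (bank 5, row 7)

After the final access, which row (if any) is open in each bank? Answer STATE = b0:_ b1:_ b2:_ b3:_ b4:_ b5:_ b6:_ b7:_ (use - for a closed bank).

STATE = b0:- b1:8 b2:- b3:- b4:- b5:7 b6:5 b7:-

  [0] b1 r3: no row ⇒ E
  [1] b1 r8: had r3 ⇒ C
  [2] b5 r2: no row ⇒ E
  [3] b5 r2: had r2 ⇒ H
  [4] b1 r8: had r8 ⇒ H
  [5] b5 r2: had r2 ⇒ H
  [6] b6 r7: no row ⇒ E
  [7] b1 r8: had r8 ⇒ H
  [8] b6 r5: had r7 ⇒ C
  [9] b5 r2: had r2 ⇒ H
  [10] b5 r7: had r2 ⇒ C
  [11] b5 r7: had r7 ⇒ H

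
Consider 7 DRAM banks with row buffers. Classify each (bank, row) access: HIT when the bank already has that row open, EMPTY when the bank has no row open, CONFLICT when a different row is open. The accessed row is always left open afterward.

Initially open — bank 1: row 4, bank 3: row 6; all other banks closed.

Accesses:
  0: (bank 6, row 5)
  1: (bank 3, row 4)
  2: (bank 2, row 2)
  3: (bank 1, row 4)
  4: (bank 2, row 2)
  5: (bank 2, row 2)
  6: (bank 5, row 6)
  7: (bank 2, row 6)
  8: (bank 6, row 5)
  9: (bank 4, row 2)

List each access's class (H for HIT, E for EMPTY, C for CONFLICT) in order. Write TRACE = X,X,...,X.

0: bank 6 row 5 — prev None → EMPTY
1: bank 3 row 4 — prev 6 → CONFLICT
2: bank 2 row 2 — prev None → EMPTY
3: bank 1 row 4 — prev 4 → HIT
4: bank 2 row 2 — prev 2 → HIT
5: bank 2 row 2 — prev 2 → HIT
6: bank 5 row 6 — prev None → EMPTY
7: bank 2 row 6 — prev 2 → CONFLICT
8: bank 6 row 5 — prev 5 → HIT
9: bank 4 row 2 — prev None → EMPTY

TRACE = E,C,E,H,H,H,E,C,H,E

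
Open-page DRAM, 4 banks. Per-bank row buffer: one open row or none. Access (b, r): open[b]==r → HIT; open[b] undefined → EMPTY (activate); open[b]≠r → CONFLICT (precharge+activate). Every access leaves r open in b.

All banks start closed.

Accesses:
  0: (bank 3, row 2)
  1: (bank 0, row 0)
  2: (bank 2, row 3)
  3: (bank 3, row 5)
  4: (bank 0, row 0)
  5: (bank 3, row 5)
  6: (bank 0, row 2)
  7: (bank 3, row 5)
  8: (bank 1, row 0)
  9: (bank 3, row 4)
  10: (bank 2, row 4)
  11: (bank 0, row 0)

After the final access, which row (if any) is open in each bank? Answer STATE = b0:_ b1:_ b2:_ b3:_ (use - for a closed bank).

STATE = b0:0 b1:0 b2:4 b3:4

step 0: bank3 None->2 [EMPTY]
step 1: bank0 None->0 [EMPTY]
step 2: bank2 None->3 [EMPTY]
step 3: bank3 2->5 [CONFLICT]
step 4: bank0 0->0 [HIT]
step 5: bank3 5->5 [HIT]
step 6: bank0 0->2 [CONFLICT]
step 7: bank3 5->5 [HIT]
step 8: bank1 None->0 [EMPTY]
step 9: bank3 5->4 [CONFLICT]
step 10: bank2 3->4 [CONFLICT]
step 11: bank0 2->0 [CONFLICT]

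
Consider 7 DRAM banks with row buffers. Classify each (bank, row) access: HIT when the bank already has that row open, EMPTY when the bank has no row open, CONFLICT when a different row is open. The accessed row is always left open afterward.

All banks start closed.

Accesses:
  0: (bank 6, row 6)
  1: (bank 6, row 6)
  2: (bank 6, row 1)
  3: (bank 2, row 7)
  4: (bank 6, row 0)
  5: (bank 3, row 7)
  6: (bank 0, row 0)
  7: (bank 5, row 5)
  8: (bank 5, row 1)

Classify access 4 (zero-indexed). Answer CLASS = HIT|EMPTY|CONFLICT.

0: bank 6 row 6 — prev None → EMPTY
1: bank 6 row 6 — prev 6 → HIT
2: bank 6 row 1 — prev 6 → CONFLICT
3: bank 2 row 7 — prev None → EMPTY
4: bank 6 row 0 — prev 1 → CONFLICT
5: bank 3 row 7 — prev None → EMPTY
6: bank 0 row 0 — prev None → EMPTY
7: bank 5 row 5 — prev None → EMPTY
8: bank 5 row 1 — prev 5 → CONFLICT

CLASS = CONFLICT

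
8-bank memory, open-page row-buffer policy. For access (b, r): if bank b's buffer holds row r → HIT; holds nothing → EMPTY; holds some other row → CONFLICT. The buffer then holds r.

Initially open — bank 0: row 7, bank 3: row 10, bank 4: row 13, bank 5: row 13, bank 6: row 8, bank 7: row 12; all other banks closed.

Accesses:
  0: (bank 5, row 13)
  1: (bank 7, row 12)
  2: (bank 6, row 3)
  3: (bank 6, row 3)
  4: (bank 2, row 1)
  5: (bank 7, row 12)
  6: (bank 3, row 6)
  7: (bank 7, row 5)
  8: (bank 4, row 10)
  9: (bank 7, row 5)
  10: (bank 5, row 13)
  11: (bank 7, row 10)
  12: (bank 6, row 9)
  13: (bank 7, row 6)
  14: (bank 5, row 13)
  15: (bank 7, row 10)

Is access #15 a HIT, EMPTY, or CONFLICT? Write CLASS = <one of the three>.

  [0] b5 r13: had r13 ⇒ H
  [1] b7 r12: had r12 ⇒ H
  [2] b6 r3: had r8 ⇒ C
  [3] b6 r3: had r3 ⇒ H
  [4] b2 r1: no row ⇒ E
  [5] b7 r12: had r12 ⇒ H
  [6] b3 r6: had r10 ⇒ C
  [7] b7 r5: had r12 ⇒ C
  [8] b4 r10: had r13 ⇒ C
  [9] b7 r5: had r5 ⇒ H
  [10] b5 r13: had r13 ⇒ H
  [11] b7 r10: had r5 ⇒ C
  [12] b6 r9: had r3 ⇒ C
  [13] b7 r6: had r10 ⇒ C
  [14] b5 r13: had r13 ⇒ H
  [15] b7 r10: had r6 ⇒ C

CLASS = CONFLICT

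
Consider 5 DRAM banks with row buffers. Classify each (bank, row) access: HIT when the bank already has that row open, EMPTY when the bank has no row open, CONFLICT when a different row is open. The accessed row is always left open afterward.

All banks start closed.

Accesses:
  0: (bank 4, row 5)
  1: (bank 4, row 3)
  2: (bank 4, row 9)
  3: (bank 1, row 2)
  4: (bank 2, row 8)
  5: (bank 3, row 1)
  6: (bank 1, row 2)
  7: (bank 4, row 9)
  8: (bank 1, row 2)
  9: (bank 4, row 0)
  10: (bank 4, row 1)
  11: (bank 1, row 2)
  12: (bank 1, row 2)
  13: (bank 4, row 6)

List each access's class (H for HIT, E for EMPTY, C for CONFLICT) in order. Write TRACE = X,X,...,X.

TRACE = E,C,C,E,E,E,H,H,H,C,C,H,H,C

#0 (4,5) E
#1 (4,3) C  (was 5)
#2 (4,9) C  (was 3)
#3 (1,2) E
#4 (2,8) E
#5 (3,1) E
#6 (1,2) H  (was 2)
#7 (4,9) H  (was 9)
#8 (1,2) H  (was 2)
#9 (4,0) C  (was 9)
#10 (4,1) C  (was 0)
#11 (1,2) H  (was 2)
#12 (1,2) H  (was 2)
#13 (4,6) C  (was 1)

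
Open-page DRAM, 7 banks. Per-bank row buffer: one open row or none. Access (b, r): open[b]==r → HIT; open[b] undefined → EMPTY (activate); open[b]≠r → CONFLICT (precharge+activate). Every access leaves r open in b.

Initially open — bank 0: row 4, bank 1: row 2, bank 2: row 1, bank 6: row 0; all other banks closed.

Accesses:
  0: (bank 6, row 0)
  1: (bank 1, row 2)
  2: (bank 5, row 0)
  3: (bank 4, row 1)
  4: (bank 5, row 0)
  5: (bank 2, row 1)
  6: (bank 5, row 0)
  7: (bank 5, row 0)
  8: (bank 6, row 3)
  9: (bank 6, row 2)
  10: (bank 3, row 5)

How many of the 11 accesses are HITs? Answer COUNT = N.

COUNT = 6

#0 (6,0) H  (was 0)
#1 (1,2) H  (was 2)
#2 (5,0) E
#3 (4,1) E
#4 (5,0) H  (was 0)
#5 (2,1) H  (was 1)
#6 (5,0) H  (was 0)
#7 (5,0) H  (was 0)
#8 (6,3) C  (was 0)
#9 (6,2) C  (was 3)
#10 (3,5) E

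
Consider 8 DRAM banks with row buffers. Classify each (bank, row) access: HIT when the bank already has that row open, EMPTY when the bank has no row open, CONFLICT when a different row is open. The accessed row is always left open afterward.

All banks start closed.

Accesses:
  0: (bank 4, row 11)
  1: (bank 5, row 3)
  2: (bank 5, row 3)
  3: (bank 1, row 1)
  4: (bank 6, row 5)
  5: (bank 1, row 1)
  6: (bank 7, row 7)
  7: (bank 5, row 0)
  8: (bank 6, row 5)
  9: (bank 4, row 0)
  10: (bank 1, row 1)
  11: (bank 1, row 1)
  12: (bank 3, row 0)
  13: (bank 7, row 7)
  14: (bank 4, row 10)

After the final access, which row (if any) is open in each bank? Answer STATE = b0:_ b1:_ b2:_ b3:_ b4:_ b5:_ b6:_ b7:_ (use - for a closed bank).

step 0: bank4 None->11 [EMPTY]
step 1: bank5 None->3 [EMPTY]
step 2: bank5 3->3 [HIT]
step 3: bank1 None->1 [EMPTY]
step 4: bank6 None->5 [EMPTY]
step 5: bank1 1->1 [HIT]
step 6: bank7 None->7 [EMPTY]
step 7: bank5 3->0 [CONFLICT]
step 8: bank6 5->5 [HIT]
step 9: bank4 11->0 [CONFLICT]
step 10: bank1 1->1 [HIT]
step 11: bank1 1->1 [HIT]
step 12: bank3 None->0 [EMPTY]
step 13: bank7 7->7 [HIT]
step 14: bank4 0->10 [CONFLICT]

STATE = b0:- b1:1 b2:- b3:0 b4:10 b5:0 b6:5 b7:7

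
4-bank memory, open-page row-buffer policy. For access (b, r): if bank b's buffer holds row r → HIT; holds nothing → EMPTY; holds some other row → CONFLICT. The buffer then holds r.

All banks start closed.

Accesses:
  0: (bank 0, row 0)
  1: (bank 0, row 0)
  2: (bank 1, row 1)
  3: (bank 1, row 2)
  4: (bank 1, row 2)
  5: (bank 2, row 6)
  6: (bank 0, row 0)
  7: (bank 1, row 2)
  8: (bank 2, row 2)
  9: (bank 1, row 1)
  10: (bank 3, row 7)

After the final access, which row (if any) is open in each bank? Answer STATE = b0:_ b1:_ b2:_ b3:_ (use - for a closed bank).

  [0] b0 r0: no row ⇒ E
  [1] b0 r0: had r0 ⇒ H
  [2] b1 r1: no row ⇒ E
  [3] b1 r2: had r1 ⇒ C
  [4] b1 r2: had r2 ⇒ H
  [5] b2 r6: no row ⇒ E
  [6] b0 r0: had r0 ⇒ H
  [7] b1 r2: had r2 ⇒ H
  [8] b2 r2: had r6 ⇒ C
  [9] b1 r1: had r2 ⇒ C
  [10] b3 r7: no row ⇒ E

STATE = b0:0 b1:1 b2:2 b3:7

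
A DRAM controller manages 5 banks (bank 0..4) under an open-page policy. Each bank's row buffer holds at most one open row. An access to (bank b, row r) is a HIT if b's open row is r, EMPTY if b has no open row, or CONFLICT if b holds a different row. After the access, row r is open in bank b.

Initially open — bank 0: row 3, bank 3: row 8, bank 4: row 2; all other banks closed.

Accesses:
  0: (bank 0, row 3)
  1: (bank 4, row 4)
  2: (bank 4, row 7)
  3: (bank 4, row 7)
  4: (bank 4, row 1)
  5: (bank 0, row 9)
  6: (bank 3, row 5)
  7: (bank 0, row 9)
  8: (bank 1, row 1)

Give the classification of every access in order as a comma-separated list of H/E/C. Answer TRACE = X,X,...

  [0] b0 r3: had r3 ⇒ H
  [1] b4 r4: had r2 ⇒ C
  [2] b4 r7: had r4 ⇒ C
  [3] b4 r7: had r7 ⇒ H
  [4] b4 r1: had r7 ⇒ C
  [5] b0 r9: had r3 ⇒ C
  [6] b3 r5: had r8 ⇒ C
  [7] b0 r9: had r9 ⇒ H
  [8] b1 r1: no row ⇒ E

TRACE = H,C,C,H,C,C,C,H,E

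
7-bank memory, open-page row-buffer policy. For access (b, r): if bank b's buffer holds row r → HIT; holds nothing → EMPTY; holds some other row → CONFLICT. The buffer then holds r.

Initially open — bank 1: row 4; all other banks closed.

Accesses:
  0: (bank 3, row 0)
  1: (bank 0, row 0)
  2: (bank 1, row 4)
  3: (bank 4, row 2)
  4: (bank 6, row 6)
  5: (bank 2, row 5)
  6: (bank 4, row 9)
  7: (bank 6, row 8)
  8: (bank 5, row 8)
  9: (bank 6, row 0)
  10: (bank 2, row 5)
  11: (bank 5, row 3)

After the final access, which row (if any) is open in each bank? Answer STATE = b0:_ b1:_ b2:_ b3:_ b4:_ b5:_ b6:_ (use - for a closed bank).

STATE = b0:0 b1:4 b2:5 b3:0 b4:9 b5:3 b6:0

step 0: bank3 None->0 [EMPTY]
step 1: bank0 None->0 [EMPTY]
step 2: bank1 4->4 [HIT]
step 3: bank4 None->2 [EMPTY]
step 4: bank6 None->6 [EMPTY]
step 5: bank2 None->5 [EMPTY]
step 6: bank4 2->9 [CONFLICT]
step 7: bank6 6->8 [CONFLICT]
step 8: bank5 None->8 [EMPTY]
step 9: bank6 8->0 [CONFLICT]
step 10: bank2 5->5 [HIT]
step 11: bank5 8->3 [CONFLICT]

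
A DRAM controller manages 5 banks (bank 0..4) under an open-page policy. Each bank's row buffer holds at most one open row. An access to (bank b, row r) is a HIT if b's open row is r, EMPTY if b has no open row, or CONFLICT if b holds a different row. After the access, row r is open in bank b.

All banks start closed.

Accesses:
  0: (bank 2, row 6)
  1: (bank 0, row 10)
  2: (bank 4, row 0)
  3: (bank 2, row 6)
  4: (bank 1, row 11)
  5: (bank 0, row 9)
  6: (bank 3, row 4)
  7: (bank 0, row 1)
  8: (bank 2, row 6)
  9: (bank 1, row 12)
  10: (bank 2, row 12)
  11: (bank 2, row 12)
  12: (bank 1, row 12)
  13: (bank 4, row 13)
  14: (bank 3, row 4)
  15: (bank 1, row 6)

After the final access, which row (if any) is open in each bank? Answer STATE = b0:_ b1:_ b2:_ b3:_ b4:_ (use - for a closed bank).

STATE = b0:1 b1:6 b2:12 b3:4 b4:13

#0 (2,6) E
#1 (0,10) E
#2 (4,0) E
#3 (2,6) H  (was 6)
#4 (1,11) E
#5 (0,9) C  (was 10)
#6 (3,4) E
#7 (0,1) C  (was 9)
#8 (2,6) H  (was 6)
#9 (1,12) C  (was 11)
#10 (2,12) C  (was 6)
#11 (2,12) H  (was 12)
#12 (1,12) H  (was 12)
#13 (4,13) C  (was 0)
#14 (3,4) H  (was 4)
#15 (1,6) C  (was 12)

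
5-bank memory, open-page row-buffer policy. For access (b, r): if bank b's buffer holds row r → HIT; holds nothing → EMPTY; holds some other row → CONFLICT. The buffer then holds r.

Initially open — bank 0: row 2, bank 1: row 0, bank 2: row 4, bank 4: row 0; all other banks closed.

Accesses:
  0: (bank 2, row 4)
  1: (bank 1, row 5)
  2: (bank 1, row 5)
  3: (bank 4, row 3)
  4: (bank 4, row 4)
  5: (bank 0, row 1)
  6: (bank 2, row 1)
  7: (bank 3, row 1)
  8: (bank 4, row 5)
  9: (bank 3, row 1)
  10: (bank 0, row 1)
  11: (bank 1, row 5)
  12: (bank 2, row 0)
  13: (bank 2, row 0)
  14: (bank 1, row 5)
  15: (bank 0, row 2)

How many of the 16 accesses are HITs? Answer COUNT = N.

COUNT = 7

0: bank 2 row 4 — prev 4 → HIT
1: bank 1 row 5 — prev 0 → CONFLICT
2: bank 1 row 5 — prev 5 → HIT
3: bank 4 row 3 — prev 0 → CONFLICT
4: bank 4 row 4 — prev 3 → CONFLICT
5: bank 0 row 1 — prev 2 → CONFLICT
6: bank 2 row 1 — prev 4 → CONFLICT
7: bank 3 row 1 — prev None → EMPTY
8: bank 4 row 5 — prev 4 → CONFLICT
9: bank 3 row 1 — prev 1 → HIT
10: bank 0 row 1 — prev 1 → HIT
11: bank 1 row 5 — prev 5 → HIT
12: bank 2 row 0 — prev 1 → CONFLICT
13: bank 2 row 0 — prev 0 → HIT
14: bank 1 row 5 — prev 5 → HIT
15: bank 0 row 2 — prev 1 → CONFLICT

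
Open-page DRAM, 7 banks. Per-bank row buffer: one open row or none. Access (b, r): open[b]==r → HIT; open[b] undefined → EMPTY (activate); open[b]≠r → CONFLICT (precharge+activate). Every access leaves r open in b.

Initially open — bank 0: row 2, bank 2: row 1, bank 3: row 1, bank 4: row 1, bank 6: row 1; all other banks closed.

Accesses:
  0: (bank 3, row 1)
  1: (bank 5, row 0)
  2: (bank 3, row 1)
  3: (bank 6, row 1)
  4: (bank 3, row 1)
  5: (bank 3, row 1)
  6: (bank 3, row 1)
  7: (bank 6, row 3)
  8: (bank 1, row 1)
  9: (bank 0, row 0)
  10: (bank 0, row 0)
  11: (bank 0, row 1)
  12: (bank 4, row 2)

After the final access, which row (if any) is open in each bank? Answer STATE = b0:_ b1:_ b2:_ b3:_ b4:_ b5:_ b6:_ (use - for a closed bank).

0: bank 3 row 1 — prev 1 → HIT
1: bank 5 row 0 — prev None → EMPTY
2: bank 3 row 1 — prev 1 → HIT
3: bank 6 row 1 — prev 1 → HIT
4: bank 3 row 1 — prev 1 → HIT
5: bank 3 row 1 — prev 1 → HIT
6: bank 3 row 1 — prev 1 → HIT
7: bank 6 row 3 — prev 1 → CONFLICT
8: bank 1 row 1 — prev None → EMPTY
9: bank 0 row 0 — prev 2 → CONFLICT
10: bank 0 row 0 — prev 0 → HIT
11: bank 0 row 1 — prev 0 → CONFLICT
12: bank 4 row 2 — prev 1 → CONFLICT

STATE = b0:1 b1:1 b2:1 b3:1 b4:2 b5:0 b6:3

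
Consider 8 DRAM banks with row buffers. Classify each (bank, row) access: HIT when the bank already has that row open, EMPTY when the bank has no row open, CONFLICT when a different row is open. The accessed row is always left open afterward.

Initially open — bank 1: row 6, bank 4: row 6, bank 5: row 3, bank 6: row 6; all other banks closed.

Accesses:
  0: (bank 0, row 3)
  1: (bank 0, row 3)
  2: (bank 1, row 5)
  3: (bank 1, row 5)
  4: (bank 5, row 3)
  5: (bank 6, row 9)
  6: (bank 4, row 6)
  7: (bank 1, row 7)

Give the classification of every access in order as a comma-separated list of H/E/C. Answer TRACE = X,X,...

#0 (0,3) E
#1 (0,3) H  (was 3)
#2 (1,5) C  (was 6)
#3 (1,5) H  (was 5)
#4 (5,3) H  (was 3)
#5 (6,9) C  (was 6)
#6 (4,6) H  (was 6)
#7 (1,7) C  (was 5)

TRACE = E,H,C,H,H,C,H,C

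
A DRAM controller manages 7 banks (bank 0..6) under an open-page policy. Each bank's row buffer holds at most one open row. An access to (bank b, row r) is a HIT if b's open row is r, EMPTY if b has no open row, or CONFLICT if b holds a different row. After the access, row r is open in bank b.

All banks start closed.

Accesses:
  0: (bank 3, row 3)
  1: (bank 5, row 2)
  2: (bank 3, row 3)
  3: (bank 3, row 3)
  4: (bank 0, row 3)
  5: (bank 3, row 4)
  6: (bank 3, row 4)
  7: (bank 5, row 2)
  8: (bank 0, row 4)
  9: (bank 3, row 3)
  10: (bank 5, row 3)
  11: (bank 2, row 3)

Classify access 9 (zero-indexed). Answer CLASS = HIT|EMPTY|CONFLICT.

#0 (3,3) E
#1 (5,2) E
#2 (3,3) H  (was 3)
#3 (3,3) H  (was 3)
#4 (0,3) E
#5 (3,4) C  (was 3)
#6 (3,4) H  (was 4)
#7 (5,2) H  (was 2)
#8 (0,4) C  (was 3)
#9 (3,3) C  (was 4)
#10 (5,3) C  (was 2)
#11 (2,3) E

CLASS = CONFLICT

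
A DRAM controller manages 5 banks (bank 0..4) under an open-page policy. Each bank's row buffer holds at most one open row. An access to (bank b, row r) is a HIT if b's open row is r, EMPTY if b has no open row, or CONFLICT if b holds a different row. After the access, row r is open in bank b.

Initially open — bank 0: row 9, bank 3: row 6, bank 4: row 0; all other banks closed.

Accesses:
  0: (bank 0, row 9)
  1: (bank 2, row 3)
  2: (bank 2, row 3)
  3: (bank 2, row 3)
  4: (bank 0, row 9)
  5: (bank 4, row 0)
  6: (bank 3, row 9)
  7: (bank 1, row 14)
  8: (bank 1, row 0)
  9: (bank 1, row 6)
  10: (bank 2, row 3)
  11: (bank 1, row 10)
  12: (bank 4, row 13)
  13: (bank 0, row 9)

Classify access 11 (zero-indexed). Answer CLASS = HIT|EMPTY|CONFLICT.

0: bank 0 row 9 — prev 9 → HIT
1: bank 2 row 3 — prev None → EMPTY
2: bank 2 row 3 — prev 3 → HIT
3: bank 2 row 3 — prev 3 → HIT
4: bank 0 row 9 — prev 9 → HIT
5: bank 4 row 0 — prev 0 → HIT
6: bank 3 row 9 — prev 6 → CONFLICT
7: bank 1 row 14 — prev None → EMPTY
8: bank 1 row 0 — prev 14 → CONFLICT
9: bank 1 row 6 — prev 0 → CONFLICT
10: bank 2 row 3 — prev 3 → HIT
11: bank 1 row 10 — prev 6 → CONFLICT
12: bank 4 row 13 — prev 0 → CONFLICT
13: bank 0 row 9 — prev 9 → HIT

CLASS = CONFLICT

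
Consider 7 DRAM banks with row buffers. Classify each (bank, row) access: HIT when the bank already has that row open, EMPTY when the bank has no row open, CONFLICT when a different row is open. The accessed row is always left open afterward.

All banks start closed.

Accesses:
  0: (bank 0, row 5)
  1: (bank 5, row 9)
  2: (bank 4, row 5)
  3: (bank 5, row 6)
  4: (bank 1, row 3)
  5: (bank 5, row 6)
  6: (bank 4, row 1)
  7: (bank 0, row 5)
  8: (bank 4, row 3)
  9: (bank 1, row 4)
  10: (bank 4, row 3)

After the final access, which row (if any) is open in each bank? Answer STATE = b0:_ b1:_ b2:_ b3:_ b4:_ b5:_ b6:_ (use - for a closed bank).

  [0] b0 r5: no row ⇒ E
  [1] b5 r9: no row ⇒ E
  [2] b4 r5: no row ⇒ E
  [3] b5 r6: had r9 ⇒ C
  [4] b1 r3: no row ⇒ E
  [5] b5 r6: had r6 ⇒ H
  [6] b4 r1: had r5 ⇒ C
  [7] b0 r5: had r5 ⇒ H
  [8] b4 r3: had r1 ⇒ C
  [9] b1 r4: had r3 ⇒ C
  [10] b4 r3: had r3 ⇒ H

STATE = b0:5 b1:4 b2:- b3:- b4:3 b5:6 b6:-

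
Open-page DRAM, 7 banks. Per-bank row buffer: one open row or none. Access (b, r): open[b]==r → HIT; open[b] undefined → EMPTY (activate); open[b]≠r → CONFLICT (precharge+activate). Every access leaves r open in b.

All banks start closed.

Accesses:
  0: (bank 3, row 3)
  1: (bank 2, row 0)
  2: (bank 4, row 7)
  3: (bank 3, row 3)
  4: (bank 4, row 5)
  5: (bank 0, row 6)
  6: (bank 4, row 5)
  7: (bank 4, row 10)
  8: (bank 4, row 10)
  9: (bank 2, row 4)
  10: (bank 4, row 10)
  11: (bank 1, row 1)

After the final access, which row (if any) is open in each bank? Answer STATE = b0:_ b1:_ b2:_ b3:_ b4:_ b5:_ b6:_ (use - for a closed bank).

STATE = b0:6 b1:1 b2:4 b3:3 b4:10 b5:- b6:-

  [0] b3 r3: no row ⇒ E
  [1] b2 r0: no row ⇒ E
  [2] b4 r7: no row ⇒ E
  [3] b3 r3: had r3 ⇒ H
  [4] b4 r5: had r7 ⇒ C
  [5] b0 r6: no row ⇒ E
  [6] b4 r5: had r5 ⇒ H
  [7] b4 r10: had r5 ⇒ C
  [8] b4 r10: had r10 ⇒ H
  [9] b2 r4: had r0 ⇒ C
  [10] b4 r10: had r10 ⇒ H
  [11] b1 r1: no row ⇒ E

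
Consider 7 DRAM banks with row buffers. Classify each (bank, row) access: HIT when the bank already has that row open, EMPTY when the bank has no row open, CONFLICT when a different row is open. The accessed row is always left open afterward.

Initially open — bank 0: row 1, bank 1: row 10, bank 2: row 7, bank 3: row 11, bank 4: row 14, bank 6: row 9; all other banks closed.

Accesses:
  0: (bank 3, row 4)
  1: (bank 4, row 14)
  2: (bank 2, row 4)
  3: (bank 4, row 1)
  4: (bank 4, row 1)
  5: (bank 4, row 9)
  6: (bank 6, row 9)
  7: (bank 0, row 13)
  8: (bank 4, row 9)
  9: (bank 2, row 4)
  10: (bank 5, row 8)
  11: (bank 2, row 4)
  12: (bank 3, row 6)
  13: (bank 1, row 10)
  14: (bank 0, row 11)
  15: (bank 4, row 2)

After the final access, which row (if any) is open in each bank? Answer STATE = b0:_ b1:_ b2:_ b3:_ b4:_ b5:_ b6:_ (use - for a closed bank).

0: bank 3 row 4 — prev 11 → CONFLICT
1: bank 4 row 14 — prev 14 → HIT
2: bank 2 row 4 — prev 7 → CONFLICT
3: bank 4 row 1 — prev 14 → CONFLICT
4: bank 4 row 1 — prev 1 → HIT
5: bank 4 row 9 — prev 1 → CONFLICT
6: bank 6 row 9 — prev 9 → HIT
7: bank 0 row 13 — prev 1 → CONFLICT
8: bank 4 row 9 — prev 9 → HIT
9: bank 2 row 4 — prev 4 → HIT
10: bank 5 row 8 — prev None → EMPTY
11: bank 2 row 4 — prev 4 → HIT
12: bank 3 row 6 — prev 4 → CONFLICT
13: bank 1 row 10 — prev 10 → HIT
14: bank 0 row 11 — prev 13 → CONFLICT
15: bank 4 row 2 — prev 9 → CONFLICT

STATE = b0:11 b1:10 b2:4 b3:6 b4:2 b5:8 b6:9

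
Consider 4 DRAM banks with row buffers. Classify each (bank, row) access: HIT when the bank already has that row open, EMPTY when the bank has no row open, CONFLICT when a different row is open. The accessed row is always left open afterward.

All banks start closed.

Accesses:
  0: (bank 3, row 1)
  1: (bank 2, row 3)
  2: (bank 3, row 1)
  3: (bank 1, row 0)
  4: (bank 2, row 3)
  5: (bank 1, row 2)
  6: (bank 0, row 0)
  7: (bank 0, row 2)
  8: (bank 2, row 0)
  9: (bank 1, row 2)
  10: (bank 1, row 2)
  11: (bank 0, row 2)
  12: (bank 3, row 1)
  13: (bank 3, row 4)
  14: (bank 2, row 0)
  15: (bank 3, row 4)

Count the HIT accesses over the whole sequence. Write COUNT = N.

COUNT = 8

#0 (3,1) E
#1 (2,3) E
#2 (3,1) H  (was 1)
#3 (1,0) E
#4 (2,3) H  (was 3)
#5 (1,2) C  (was 0)
#6 (0,0) E
#7 (0,2) C  (was 0)
#8 (2,0) C  (was 3)
#9 (1,2) H  (was 2)
#10 (1,2) H  (was 2)
#11 (0,2) H  (was 2)
#12 (3,1) H  (was 1)
#13 (3,4) C  (was 1)
#14 (2,0) H  (was 0)
#15 (3,4) H  (was 4)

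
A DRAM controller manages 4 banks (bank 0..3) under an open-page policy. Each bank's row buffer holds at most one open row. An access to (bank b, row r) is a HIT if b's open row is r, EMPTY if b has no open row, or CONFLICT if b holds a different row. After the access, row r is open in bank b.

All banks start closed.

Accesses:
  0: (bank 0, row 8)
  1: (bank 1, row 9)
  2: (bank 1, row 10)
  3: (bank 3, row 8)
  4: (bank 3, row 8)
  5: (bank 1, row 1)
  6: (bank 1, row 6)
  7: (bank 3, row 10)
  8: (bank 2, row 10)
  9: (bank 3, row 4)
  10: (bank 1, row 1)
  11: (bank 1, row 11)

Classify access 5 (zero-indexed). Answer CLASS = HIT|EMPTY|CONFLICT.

CLASS = CONFLICT

step 0: bank0 None->8 [EMPTY]
step 1: bank1 None->9 [EMPTY]
step 2: bank1 9->10 [CONFLICT]
step 3: bank3 None->8 [EMPTY]
step 4: bank3 8->8 [HIT]
step 5: bank1 10->1 [CONFLICT]
step 6: bank1 1->6 [CONFLICT]
step 7: bank3 8->10 [CONFLICT]
step 8: bank2 None->10 [EMPTY]
step 9: bank3 10->4 [CONFLICT]
step 10: bank1 6->1 [CONFLICT]
step 11: bank1 1->11 [CONFLICT]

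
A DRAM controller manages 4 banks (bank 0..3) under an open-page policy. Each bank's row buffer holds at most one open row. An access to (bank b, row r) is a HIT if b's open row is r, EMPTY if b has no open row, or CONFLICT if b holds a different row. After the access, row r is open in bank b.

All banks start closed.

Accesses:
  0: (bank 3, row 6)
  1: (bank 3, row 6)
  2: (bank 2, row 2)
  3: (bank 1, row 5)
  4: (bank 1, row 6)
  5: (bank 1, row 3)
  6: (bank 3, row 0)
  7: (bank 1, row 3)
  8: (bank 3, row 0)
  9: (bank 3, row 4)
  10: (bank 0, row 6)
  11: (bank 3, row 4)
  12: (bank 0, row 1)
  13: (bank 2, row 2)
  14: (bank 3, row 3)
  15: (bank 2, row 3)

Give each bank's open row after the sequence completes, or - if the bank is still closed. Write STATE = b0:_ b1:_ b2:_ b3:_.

  [0] b3 r6: no row ⇒ E
  [1] b3 r6: had r6 ⇒ H
  [2] b2 r2: no row ⇒ E
  [3] b1 r5: no row ⇒ E
  [4] b1 r6: had r5 ⇒ C
  [5] b1 r3: had r6 ⇒ C
  [6] b3 r0: had r6 ⇒ C
  [7] b1 r3: had r3 ⇒ H
  [8] b3 r0: had r0 ⇒ H
  [9] b3 r4: had r0 ⇒ C
  [10] b0 r6: no row ⇒ E
  [11] b3 r4: had r4 ⇒ H
  [12] b0 r1: had r6 ⇒ C
  [13] b2 r2: had r2 ⇒ H
  [14] b3 r3: had r4 ⇒ C
  [15] b2 r3: had r2 ⇒ C

STATE = b0:1 b1:3 b2:3 b3:3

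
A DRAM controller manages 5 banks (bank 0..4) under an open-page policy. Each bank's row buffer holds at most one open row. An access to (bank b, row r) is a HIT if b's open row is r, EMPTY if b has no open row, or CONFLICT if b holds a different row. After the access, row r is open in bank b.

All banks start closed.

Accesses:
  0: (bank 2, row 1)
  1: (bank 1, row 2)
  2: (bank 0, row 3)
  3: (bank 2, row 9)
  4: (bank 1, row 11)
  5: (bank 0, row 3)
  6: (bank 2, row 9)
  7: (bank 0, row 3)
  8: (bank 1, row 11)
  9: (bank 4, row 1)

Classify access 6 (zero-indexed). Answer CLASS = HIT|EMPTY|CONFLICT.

CLASS = HIT

#0 (2,1) E
#1 (1,2) E
#2 (0,3) E
#3 (2,9) C  (was 1)
#4 (1,11) C  (was 2)
#5 (0,3) H  (was 3)
#6 (2,9) H  (was 9)
#7 (0,3) H  (was 3)
#8 (1,11) H  (was 11)
#9 (4,1) E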